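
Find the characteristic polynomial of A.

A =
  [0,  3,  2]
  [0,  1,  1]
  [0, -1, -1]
x^3

Expanding det(x·I − A) (e.g. by cofactor expansion or by noting that A is similar to its Jordan form J, which has the same characteristic polynomial as A) gives
  χ_A(x) = x^3
which factors as x^3. The eigenvalues (with algebraic multiplicities) are λ = 0 with multiplicity 3.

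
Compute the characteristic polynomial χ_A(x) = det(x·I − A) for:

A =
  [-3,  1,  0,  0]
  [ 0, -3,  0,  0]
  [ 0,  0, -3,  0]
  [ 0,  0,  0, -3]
x^4 + 12*x^3 + 54*x^2 + 108*x + 81

Expanding det(x·I − A) (e.g. by cofactor expansion or by noting that A is similar to its Jordan form J, which has the same characteristic polynomial as A) gives
  χ_A(x) = x^4 + 12*x^3 + 54*x^2 + 108*x + 81
which factors as (x + 3)^4. The eigenvalues (with algebraic multiplicities) are λ = -3 with multiplicity 4.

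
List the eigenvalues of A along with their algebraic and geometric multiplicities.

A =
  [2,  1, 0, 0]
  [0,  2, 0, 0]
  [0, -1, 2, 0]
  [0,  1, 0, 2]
λ = 2: alg = 4, geom = 3

Step 1 — factor the characteristic polynomial to read off the algebraic multiplicities:
  χ_A(x) = (x - 2)^4

Step 2 — compute geometric multiplicities via the rank-nullity identity g(λ) = n − rank(A − λI):
  rank(A − (2)·I) = 1, so dim ker(A − (2)·I) = n − 1 = 3

Summary:
  λ = 2: algebraic multiplicity = 4, geometric multiplicity = 3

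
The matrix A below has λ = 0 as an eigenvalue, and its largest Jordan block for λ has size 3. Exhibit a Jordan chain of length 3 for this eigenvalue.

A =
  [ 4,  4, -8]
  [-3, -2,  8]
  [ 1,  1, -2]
A Jordan chain for λ = 0 of length 3:
v_1 = (-4, 2, -1)ᵀ
v_2 = (4, -3, 1)ᵀ
v_3 = (1, 0, 0)ᵀ

Let N = A − (0)·I. We want v_3 with N^3 v_3 = 0 but N^2 v_3 ≠ 0; then v_{j-1} := N · v_j for j = 3, …, 2.

Pick v_3 = (1, 0, 0)ᵀ.
Then v_2 = N · v_3 = (4, -3, 1)ᵀ.
Then v_1 = N · v_2 = (-4, 2, -1)ᵀ.

Sanity check: (A − (0)·I) v_1 = (0, 0, 0)ᵀ = 0. ✓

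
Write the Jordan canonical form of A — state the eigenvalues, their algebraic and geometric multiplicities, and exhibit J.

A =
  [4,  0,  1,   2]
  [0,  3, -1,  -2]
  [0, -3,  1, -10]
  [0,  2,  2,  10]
J_3(4) ⊕ J_1(6)

The characteristic polynomial is
  det(x·I − A) = x^4 - 18*x^3 + 120*x^2 - 352*x + 384 = (x - 6)*(x - 4)^3

Eigenvalues and multiplicities (the geometric multiplicity of λ is n − rank(A − λI), which equals the number of Jordan blocks for λ):
  λ = 4: algebraic multiplicity = 3, geometric multiplicity = 1
  λ = 6: algebraic multiplicity = 1, geometric multiplicity = 1

Determining the block sizes for each eigenvalue:
  λ = 4: one block (gm = 1), so the single block has size am = 3 → block sizes [3]
  λ = 6: one block (gm = 1), so the single block has size am = 1 → block sizes [1]

Assembling the blocks gives a Jordan form
J =
  [4, 1, 0, 0]
  [0, 4, 1, 0]
  [0, 0, 4, 0]
  [0, 0, 0, 6]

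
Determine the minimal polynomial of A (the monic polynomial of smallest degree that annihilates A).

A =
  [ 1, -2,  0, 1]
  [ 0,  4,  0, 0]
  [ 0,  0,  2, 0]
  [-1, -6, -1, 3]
x^4 - 10*x^3 + 36*x^2 - 56*x + 32

The characteristic polynomial is χ_A(x) = (x - 4)*(x - 2)^3, so the eigenvalues are known. The minimal polynomial is
  m_A(x) = Π_λ (x − λ)^{k_λ}
where k_λ is the size of the *largest* Jordan block for λ (equivalently, the smallest k with (A − λI)^k v = 0 for every generalised eigenvector v of λ).

  λ = 2: largest Jordan block has size 3, contributing (x − 2)^3
  λ = 4: largest Jordan block has size 1, contributing (x − 4)

So m_A(x) = (x - 4)*(x - 2)^3 = x^4 - 10*x^3 + 36*x^2 - 56*x + 32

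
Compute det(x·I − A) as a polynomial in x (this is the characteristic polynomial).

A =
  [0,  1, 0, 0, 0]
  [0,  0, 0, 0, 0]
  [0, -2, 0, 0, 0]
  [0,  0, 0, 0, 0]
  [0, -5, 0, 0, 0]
x^5

Expanding det(x·I − A) (e.g. by cofactor expansion or by noting that A is similar to its Jordan form J, which has the same characteristic polynomial as A) gives
  χ_A(x) = x^5
which factors as x^5. The eigenvalues (with algebraic multiplicities) are λ = 0 with multiplicity 5.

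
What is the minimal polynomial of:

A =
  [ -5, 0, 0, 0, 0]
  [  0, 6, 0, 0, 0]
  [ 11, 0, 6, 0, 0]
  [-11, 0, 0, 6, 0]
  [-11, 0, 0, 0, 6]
x^2 - x - 30

The characteristic polynomial is χ_A(x) = (x - 6)^4*(x + 5), so the eigenvalues are known. The minimal polynomial is
  m_A(x) = Π_λ (x − λ)^{k_λ}
where k_λ is the size of the *largest* Jordan block for λ (equivalently, the smallest k with (A − λI)^k v = 0 for every generalised eigenvector v of λ).

  λ = -5: largest Jordan block has size 1, contributing (x + 5)
  λ = 6: largest Jordan block has size 1, contributing (x − 6)

So m_A(x) = (x - 6)*(x + 5) = x^2 - x - 30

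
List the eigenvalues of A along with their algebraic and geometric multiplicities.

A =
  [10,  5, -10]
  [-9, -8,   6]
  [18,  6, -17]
λ = -5: alg = 3, geom = 2

Step 1 — factor the characteristic polynomial to read off the algebraic multiplicities:
  χ_A(x) = (x + 5)^3

Step 2 — compute geometric multiplicities via the rank-nullity identity g(λ) = n − rank(A − λI):
  rank(A − (-5)·I) = 1, so dim ker(A − (-5)·I) = n − 1 = 2

Summary:
  λ = -5: algebraic multiplicity = 3, geometric multiplicity = 2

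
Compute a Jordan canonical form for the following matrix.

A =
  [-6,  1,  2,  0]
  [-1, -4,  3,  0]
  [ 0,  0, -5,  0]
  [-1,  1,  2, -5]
J_3(-5) ⊕ J_1(-5)

The characteristic polynomial is
  det(x·I − A) = x^4 + 20*x^3 + 150*x^2 + 500*x + 625 = (x + 5)^4

Eigenvalues and multiplicities (the geometric multiplicity of λ is n − rank(A − λI), which equals the number of Jordan blocks for λ):
  λ = -5: algebraic multiplicity = 4, geometric multiplicity = 2

Determining the block sizes for each eigenvalue:
  λ = -5: with am = 4 and gm = 2, the partition is not yet determined (e.g. several partitions of 4 into 2 parts exist). Let N = A − (-5)·I. Computing rank(N^1) = 2, rank(N^2) = 1, rank(N^3) = 0; the number of blocks of size ≥ j is rank(N^{j−1}) − rank(N^j), giving [2, 1, 1]. So we have 1 block(s) of size 3, 1 block(s) of size 1 → block sizes [3, 1]

Assembling the blocks gives a Jordan form
J =
  [-5,  1,  0,  0]
  [ 0, -5,  1,  0]
  [ 0,  0, -5,  0]
  [ 0,  0,  0, -5]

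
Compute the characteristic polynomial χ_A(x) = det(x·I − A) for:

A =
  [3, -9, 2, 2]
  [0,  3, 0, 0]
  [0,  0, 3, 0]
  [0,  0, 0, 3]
x^4 - 12*x^3 + 54*x^2 - 108*x + 81

Expanding det(x·I − A) (e.g. by cofactor expansion or by noting that A is similar to its Jordan form J, which has the same characteristic polynomial as A) gives
  χ_A(x) = x^4 - 12*x^3 + 54*x^2 - 108*x + 81
which factors as (x - 3)^4. The eigenvalues (with algebraic multiplicities) are λ = 3 with multiplicity 4.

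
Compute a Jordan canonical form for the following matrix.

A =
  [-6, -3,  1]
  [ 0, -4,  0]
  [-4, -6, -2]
J_2(-4) ⊕ J_1(-4)

The characteristic polynomial is
  det(x·I − A) = x^3 + 12*x^2 + 48*x + 64 = (x + 4)^3

Eigenvalues and multiplicities (the geometric multiplicity of λ is n − rank(A − λI), which equals the number of Jordan blocks for λ):
  λ = -4: algebraic multiplicity = 3, geometric multiplicity = 2

Determining the block sizes for each eigenvalue:
  λ = -4: 2 blocks summing to 3 forces exactly one block of size 2 and the rest size 1 → block sizes [2, 1]

Assembling the blocks gives a Jordan form
J =
  [-4,  1,  0]
  [ 0, -4,  0]
  [ 0,  0, -4]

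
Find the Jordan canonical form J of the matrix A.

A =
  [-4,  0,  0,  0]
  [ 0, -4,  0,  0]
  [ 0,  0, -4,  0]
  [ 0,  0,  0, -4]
J_1(-4) ⊕ J_1(-4) ⊕ J_1(-4) ⊕ J_1(-4)

The characteristic polynomial is
  det(x·I − A) = x^4 + 16*x^3 + 96*x^2 + 256*x + 256 = (x + 4)^4

Eigenvalues and multiplicities (the geometric multiplicity of λ is n − rank(A − λI), which equals the number of Jordan blocks for λ):
  λ = -4: algebraic multiplicity = 4, geometric multiplicity = 4

Determining the block sizes for each eigenvalue:
  λ = -4: gm = am = 4, so every block has size 1 → block sizes [1, 1, 1, 1]

Assembling the blocks gives a Jordan form
J =
  [-4,  0,  0,  0]
  [ 0, -4,  0,  0]
  [ 0,  0, -4,  0]
  [ 0,  0,  0, -4]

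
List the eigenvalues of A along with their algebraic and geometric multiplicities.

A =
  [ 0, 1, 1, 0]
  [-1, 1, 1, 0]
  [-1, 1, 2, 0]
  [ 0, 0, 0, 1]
λ = 1: alg = 4, geom = 2

Step 1 — factor the characteristic polynomial to read off the algebraic multiplicities:
  χ_A(x) = (x - 1)^4

Step 2 — compute geometric multiplicities via the rank-nullity identity g(λ) = n − rank(A − λI):
  rank(A − (1)·I) = 2, so dim ker(A − (1)·I) = n − 2 = 2

Summary:
  λ = 1: algebraic multiplicity = 4, geometric multiplicity = 2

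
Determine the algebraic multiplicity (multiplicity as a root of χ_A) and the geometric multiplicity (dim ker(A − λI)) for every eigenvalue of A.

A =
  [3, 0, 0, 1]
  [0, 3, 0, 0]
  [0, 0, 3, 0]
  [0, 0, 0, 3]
λ = 3: alg = 4, geom = 3

Step 1 — factor the characteristic polynomial to read off the algebraic multiplicities:
  χ_A(x) = (x - 3)^4

Step 2 — compute geometric multiplicities via the rank-nullity identity g(λ) = n − rank(A − λI):
  rank(A − (3)·I) = 1, so dim ker(A − (3)·I) = n − 1 = 3

Summary:
  λ = 3: algebraic multiplicity = 4, geometric multiplicity = 3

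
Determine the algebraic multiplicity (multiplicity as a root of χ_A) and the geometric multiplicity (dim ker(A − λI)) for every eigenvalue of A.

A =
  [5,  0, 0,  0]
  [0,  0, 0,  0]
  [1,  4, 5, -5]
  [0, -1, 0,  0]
λ = 0: alg = 2, geom = 1; λ = 5: alg = 2, geom = 1

Step 1 — factor the characteristic polynomial to read off the algebraic multiplicities:
  χ_A(x) = x^2*(x - 5)^2

Step 2 — compute geometric multiplicities via the rank-nullity identity g(λ) = n − rank(A − λI):
  rank(A − (0)·I) = 3, so dim ker(A − (0)·I) = n − 3 = 1
  rank(A − (5)·I) = 3, so dim ker(A − (5)·I) = n − 3 = 1

Summary:
  λ = 0: algebraic multiplicity = 2, geometric multiplicity = 1
  λ = 5: algebraic multiplicity = 2, geometric multiplicity = 1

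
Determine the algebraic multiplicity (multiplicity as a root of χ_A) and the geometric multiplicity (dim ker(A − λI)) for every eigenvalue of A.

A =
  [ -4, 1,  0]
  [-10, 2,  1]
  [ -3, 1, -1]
λ = -1: alg = 3, geom = 1

Step 1 — factor the characteristic polynomial to read off the algebraic multiplicities:
  χ_A(x) = (x + 1)^3

Step 2 — compute geometric multiplicities via the rank-nullity identity g(λ) = n − rank(A − λI):
  rank(A − (-1)·I) = 2, so dim ker(A − (-1)·I) = n − 2 = 1

Summary:
  λ = -1: algebraic multiplicity = 3, geometric multiplicity = 1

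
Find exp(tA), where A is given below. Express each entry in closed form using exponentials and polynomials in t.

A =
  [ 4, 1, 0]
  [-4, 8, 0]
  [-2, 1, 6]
e^{tA} =
  [-2*t*exp(6*t) + exp(6*t), t*exp(6*t), 0]
  [-4*t*exp(6*t), 2*t*exp(6*t) + exp(6*t), 0]
  [-2*t*exp(6*t), t*exp(6*t), exp(6*t)]

Strategy: write A = P · J · P⁻¹ where J is a Jordan canonical form, so e^{tA} = P · e^{tJ} · P⁻¹, and e^{tJ} can be computed block-by-block.

A has Jordan form
J =
  [6, 1, 0]
  [0, 6, 0]
  [0, 0, 6]
(up to reordering of blocks).

Per-block formulas:
  For a 2×2 Jordan block J_2(6): exp(t · J_2(6)) = e^(6t)·(I + t·N), where N is the 2×2 nilpotent shift.
  For a 1×1 block at λ = 6: exp(t · [6]) = [e^(6t)].

After assembling e^{tJ} and conjugating by P, we get:

e^{tA} =
  [-2*t*exp(6*t) + exp(6*t), t*exp(6*t), 0]
  [-4*t*exp(6*t), 2*t*exp(6*t) + exp(6*t), 0]
  [-2*t*exp(6*t), t*exp(6*t), exp(6*t)]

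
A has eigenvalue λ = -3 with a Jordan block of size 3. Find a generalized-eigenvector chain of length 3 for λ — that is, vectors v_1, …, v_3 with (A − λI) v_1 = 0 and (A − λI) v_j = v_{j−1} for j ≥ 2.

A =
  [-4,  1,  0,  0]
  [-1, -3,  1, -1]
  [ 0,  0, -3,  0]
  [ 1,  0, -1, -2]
A Jordan chain for λ = -3 of length 3:
v_1 = (-1, -1, 0, 1)ᵀ
v_2 = (1, 0, 0, 0)ᵀ
v_3 = (0, 1, 0, 0)ᵀ

Let N = A − (-3)·I. We want v_3 with N^3 v_3 = 0 but N^2 v_3 ≠ 0; then v_{j-1} := N · v_j for j = 3, …, 2.

Pick v_3 = (0, 1, 0, 0)ᵀ.
Then v_2 = N · v_3 = (1, 0, 0, 0)ᵀ.
Then v_1 = N · v_2 = (-1, -1, 0, 1)ᵀ.

Sanity check: (A − (-3)·I) v_1 = (0, 0, 0, 0)ᵀ = 0. ✓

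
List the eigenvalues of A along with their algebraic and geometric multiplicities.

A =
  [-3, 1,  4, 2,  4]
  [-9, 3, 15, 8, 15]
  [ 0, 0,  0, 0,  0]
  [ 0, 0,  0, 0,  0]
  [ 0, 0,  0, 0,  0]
λ = 0: alg = 5, geom = 3

Step 1 — factor the characteristic polynomial to read off the algebraic multiplicities:
  χ_A(x) = x^5

Step 2 — compute geometric multiplicities via the rank-nullity identity g(λ) = n − rank(A − λI):
  rank(A − (0)·I) = 2, so dim ker(A − (0)·I) = n − 2 = 3

Summary:
  λ = 0: algebraic multiplicity = 5, geometric multiplicity = 3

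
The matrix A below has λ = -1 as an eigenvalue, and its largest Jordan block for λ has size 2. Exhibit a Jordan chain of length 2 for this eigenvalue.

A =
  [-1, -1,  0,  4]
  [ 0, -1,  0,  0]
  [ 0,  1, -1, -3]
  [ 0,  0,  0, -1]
A Jordan chain for λ = -1 of length 2:
v_1 = (-1, 0, 1, 0)ᵀ
v_2 = (0, 1, 0, 0)ᵀ

Let N = A − (-1)·I. We want v_2 with N^2 v_2 = 0 but N^1 v_2 ≠ 0; then v_{j-1} := N · v_j for j = 2, …, 2.

Pick v_2 = (0, 1, 0, 0)ᵀ.
Then v_1 = N · v_2 = (-1, 0, 1, 0)ᵀ.

Sanity check: (A − (-1)·I) v_1 = (0, 0, 0, 0)ᵀ = 0. ✓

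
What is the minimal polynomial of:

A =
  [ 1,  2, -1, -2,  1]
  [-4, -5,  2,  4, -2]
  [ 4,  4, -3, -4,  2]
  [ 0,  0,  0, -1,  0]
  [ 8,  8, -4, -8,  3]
x^2 + 2*x + 1

The characteristic polynomial is χ_A(x) = (x + 1)^5, so the eigenvalues are known. The minimal polynomial is
  m_A(x) = Π_λ (x − λ)^{k_λ}
where k_λ is the size of the *largest* Jordan block for λ (equivalently, the smallest k with (A − λI)^k v = 0 for every generalised eigenvector v of λ).

  λ = -1: largest Jordan block has size 2, contributing (x + 1)^2

So m_A(x) = (x + 1)^2 = x^2 + 2*x + 1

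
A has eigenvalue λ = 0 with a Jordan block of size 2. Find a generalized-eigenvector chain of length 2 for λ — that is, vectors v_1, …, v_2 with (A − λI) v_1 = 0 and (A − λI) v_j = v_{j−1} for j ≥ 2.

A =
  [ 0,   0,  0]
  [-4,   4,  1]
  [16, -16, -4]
A Jordan chain for λ = 0 of length 2:
v_1 = (0, -4, 16)ᵀ
v_2 = (1, 0, 0)ᵀ

Let N = A − (0)·I. We want v_2 with N^2 v_2 = 0 but N^1 v_2 ≠ 0; then v_{j-1} := N · v_j for j = 2, …, 2.

Pick v_2 = (1, 0, 0)ᵀ.
Then v_1 = N · v_2 = (0, -4, 16)ᵀ.

Sanity check: (A − (0)·I) v_1 = (0, 0, 0)ᵀ = 0. ✓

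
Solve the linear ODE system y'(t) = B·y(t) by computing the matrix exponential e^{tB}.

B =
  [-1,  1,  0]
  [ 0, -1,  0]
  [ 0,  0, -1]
e^{tB} =
  [exp(-t), t*exp(-t), 0]
  [0, exp(-t), 0]
  [0, 0, exp(-t)]

Strategy: write B = P · J · P⁻¹ where J is a Jordan canonical form, so e^{tB} = P · e^{tJ} · P⁻¹, and e^{tJ} can be computed block-by-block.

B has Jordan form
J =
  [-1,  1,  0]
  [ 0, -1,  0]
  [ 0,  0, -1]
(up to reordering of blocks).

Per-block formulas:
  For a 1×1 block at λ = -1: exp(t · [-1]) = [e^(-1t)].
  For a 2×2 Jordan block J_2(-1): exp(t · J_2(-1)) = e^(-1t)·(I + t·N), where N is the 2×2 nilpotent shift.

After assembling e^{tJ} and conjugating by P, we get:

e^{tB} =
  [exp(-t), t*exp(-t), 0]
  [0, exp(-t), 0]
  [0, 0, exp(-t)]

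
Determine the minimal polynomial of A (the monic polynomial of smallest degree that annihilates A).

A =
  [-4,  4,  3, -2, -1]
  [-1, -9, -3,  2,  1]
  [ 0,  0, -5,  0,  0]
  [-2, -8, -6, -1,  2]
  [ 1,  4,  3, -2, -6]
x^2 + 10*x + 25

The characteristic polynomial is χ_A(x) = (x + 5)^5, so the eigenvalues are known. The minimal polynomial is
  m_A(x) = Π_λ (x − λ)^{k_λ}
where k_λ is the size of the *largest* Jordan block for λ (equivalently, the smallest k with (A − λI)^k v = 0 for every generalised eigenvector v of λ).

  λ = -5: largest Jordan block has size 2, contributing (x + 5)^2

So m_A(x) = (x + 5)^2 = x^2 + 10*x + 25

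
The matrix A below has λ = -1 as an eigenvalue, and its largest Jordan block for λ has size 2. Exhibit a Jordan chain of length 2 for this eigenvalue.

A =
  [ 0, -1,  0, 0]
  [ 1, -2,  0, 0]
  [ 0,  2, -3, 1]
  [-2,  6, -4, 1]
A Jordan chain for λ = -1 of length 2:
v_1 = (1, 1, 0, -2)ᵀ
v_2 = (1, 0, 0, 0)ᵀ

Let N = A − (-1)·I. We want v_2 with N^2 v_2 = 0 but N^1 v_2 ≠ 0; then v_{j-1} := N · v_j for j = 2, …, 2.

Pick v_2 = (1, 0, 0, 0)ᵀ.
Then v_1 = N · v_2 = (1, 1, 0, -2)ᵀ.

Sanity check: (A − (-1)·I) v_1 = (0, 0, 0, 0)ᵀ = 0. ✓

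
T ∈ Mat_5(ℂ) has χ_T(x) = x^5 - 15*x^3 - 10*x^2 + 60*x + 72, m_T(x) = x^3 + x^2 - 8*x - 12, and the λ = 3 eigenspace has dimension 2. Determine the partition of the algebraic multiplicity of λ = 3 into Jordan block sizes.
Block sizes for λ = 3: [1, 1]

Step 1 — from the characteristic polynomial, algebraic multiplicity of λ = 3 is 2. From dim ker(T − (3)·I) = 2, there are exactly 2 Jordan blocks for λ = 3.
Step 2 — from the minimal polynomial, the factor (x − 3) tells us the largest block for λ = 3 has size 1.
Step 3 — with total size 2, 2 blocks, and largest block 1, the block sizes (in nonincreasing order) are [1, 1].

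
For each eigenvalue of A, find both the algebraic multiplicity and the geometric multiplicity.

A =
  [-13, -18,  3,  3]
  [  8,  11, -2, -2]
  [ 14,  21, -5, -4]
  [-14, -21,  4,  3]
λ = -1: alg = 4, geom = 2

Step 1 — factor the characteristic polynomial to read off the algebraic multiplicities:
  χ_A(x) = (x + 1)^4

Step 2 — compute geometric multiplicities via the rank-nullity identity g(λ) = n − rank(A − λI):
  rank(A − (-1)·I) = 2, so dim ker(A − (-1)·I) = n − 2 = 2

Summary:
  λ = -1: algebraic multiplicity = 4, geometric multiplicity = 2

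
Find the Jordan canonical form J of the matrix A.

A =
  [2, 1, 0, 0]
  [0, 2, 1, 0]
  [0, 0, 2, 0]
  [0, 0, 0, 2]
J_3(2) ⊕ J_1(2)

The characteristic polynomial is
  det(x·I − A) = x^4 - 8*x^3 + 24*x^2 - 32*x + 16 = (x - 2)^4

Eigenvalues and multiplicities (the geometric multiplicity of λ is n − rank(A − λI), which equals the number of Jordan blocks for λ):
  λ = 2: algebraic multiplicity = 4, geometric multiplicity = 2

Determining the block sizes for each eigenvalue:
  λ = 2: with am = 4 and gm = 2, the partition is not yet determined (e.g. several partitions of 4 into 2 parts exist). Let N = A − (2)·I. Computing rank(N^1) = 2, rank(N^2) = 1, rank(N^3) = 0; the number of blocks of size ≥ j is rank(N^{j−1}) − rank(N^j), giving [2, 1, 1]. So we have 1 block(s) of size 3, 1 block(s) of size 1 → block sizes [3, 1]

Assembling the blocks gives a Jordan form
J =
  [2, 1, 0, 0]
  [0, 2, 1, 0]
  [0, 0, 2, 0]
  [0, 0, 0, 2]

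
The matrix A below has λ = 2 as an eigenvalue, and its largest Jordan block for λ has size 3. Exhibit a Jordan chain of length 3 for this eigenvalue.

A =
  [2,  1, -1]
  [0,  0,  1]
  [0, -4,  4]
A Jordan chain for λ = 2 of length 3:
v_1 = (2, 0, 0)ᵀ
v_2 = (1, -2, -4)ᵀ
v_3 = (0, 1, 0)ᵀ

Let N = A − (2)·I. We want v_3 with N^3 v_3 = 0 but N^2 v_3 ≠ 0; then v_{j-1} := N · v_j for j = 3, …, 2.

Pick v_3 = (0, 1, 0)ᵀ.
Then v_2 = N · v_3 = (1, -2, -4)ᵀ.
Then v_1 = N · v_2 = (2, 0, 0)ᵀ.

Sanity check: (A − (2)·I) v_1 = (0, 0, 0)ᵀ = 0. ✓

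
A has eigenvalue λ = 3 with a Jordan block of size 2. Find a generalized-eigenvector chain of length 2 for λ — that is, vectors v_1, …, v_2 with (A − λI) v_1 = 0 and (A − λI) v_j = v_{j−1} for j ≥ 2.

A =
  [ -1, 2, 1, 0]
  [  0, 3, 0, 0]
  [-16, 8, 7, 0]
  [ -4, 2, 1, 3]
A Jordan chain for λ = 3 of length 2:
v_1 = (-4, 0, -16, -4)ᵀ
v_2 = (1, 0, 0, 0)ᵀ

Let N = A − (3)·I. We want v_2 with N^2 v_2 = 0 but N^1 v_2 ≠ 0; then v_{j-1} := N · v_j for j = 2, …, 2.

Pick v_2 = (1, 0, 0, 0)ᵀ.
Then v_1 = N · v_2 = (-4, 0, -16, -4)ᵀ.

Sanity check: (A − (3)·I) v_1 = (0, 0, 0, 0)ᵀ = 0. ✓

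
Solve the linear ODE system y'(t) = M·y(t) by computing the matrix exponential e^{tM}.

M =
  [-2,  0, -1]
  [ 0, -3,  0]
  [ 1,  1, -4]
e^{tM} =
  [t*exp(-3*t) + exp(-3*t), -t^2*exp(-3*t)/2, -t*exp(-3*t)]
  [0, exp(-3*t), 0]
  [t*exp(-3*t), -t^2*exp(-3*t)/2 + t*exp(-3*t), -t*exp(-3*t) + exp(-3*t)]

Strategy: write M = P · J · P⁻¹ where J is a Jordan canonical form, so e^{tM} = P · e^{tJ} · P⁻¹, and e^{tJ} can be computed block-by-block.

M has Jordan form
J =
  [-3,  1,  0]
  [ 0, -3,  1]
  [ 0,  0, -3]
(up to reordering of blocks).

Per-block formulas:
  For a 3×3 Jordan block J_3(-3): exp(t · J_3(-3)) = e^(-3t)·(I + t·N + (t^2/2)·N^2), where N is the 3×3 nilpotent shift.

After assembling e^{tJ} and conjugating by P, we get:

e^{tM} =
  [t*exp(-3*t) + exp(-3*t), -t^2*exp(-3*t)/2, -t*exp(-3*t)]
  [0, exp(-3*t), 0]
  [t*exp(-3*t), -t^2*exp(-3*t)/2 + t*exp(-3*t), -t*exp(-3*t) + exp(-3*t)]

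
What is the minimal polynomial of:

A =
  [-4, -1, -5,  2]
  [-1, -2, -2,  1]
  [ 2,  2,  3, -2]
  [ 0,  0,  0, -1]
x^3 + 3*x^2 + 3*x + 1

The characteristic polynomial is χ_A(x) = (x + 1)^4, so the eigenvalues are known. The minimal polynomial is
  m_A(x) = Π_λ (x − λ)^{k_λ}
where k_λ is the size of the *largest* Jordan block for λ (equivalently, the smallest k with (A − λI)^k v = 0 for every generalised eigenvector v of λ).

  λ = -1: largest Jordan block has size 3, contributing (x + 1)^3

So m_A(x) = (x + 1)^3 = x^3 + 3*x^2 + 3*x + 1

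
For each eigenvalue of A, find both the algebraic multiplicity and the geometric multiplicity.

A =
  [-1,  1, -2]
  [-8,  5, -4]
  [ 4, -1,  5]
λ = 3: alg = 3, geom = 2

Step 1 — factor the characteristic polynomial to read off the algebraic multiplicities:
  χ_A(x) = (x - 3)^3

Step 2 — compute geometric multiplicities via the rank-nullity identity g(λ) = n − rank(A − λI):
  rank(A − (3)·I) = 1, so dim ker(A − (3)·I) = n − 1 = 2

Summary:
  λ = 3: algebraic multiplicity = 3, geometric multiplicity = 2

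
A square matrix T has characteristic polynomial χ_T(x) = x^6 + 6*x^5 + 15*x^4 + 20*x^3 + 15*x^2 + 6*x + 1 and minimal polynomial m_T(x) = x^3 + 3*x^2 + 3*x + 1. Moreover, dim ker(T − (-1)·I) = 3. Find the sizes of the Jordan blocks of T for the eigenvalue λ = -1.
Block sizes for λ = -1: [3, 2, 1]

Step 1 — from the characteristic polynomial, algebraic multiplicity of λ = -1 is 6. From dim ker(T − (-1)·I) = 3, there are exactly 3 Jordan blocks for λ = -1.
Step 2 — from the minimal polynomial, the factor (x + 1)^3 tells us the largest block for λ = -1 has size 3.
Step 3 — with total size 6, 3 blocks, and largest block 3, the block sizes (in nonincreasing order) are [3, 2, 1].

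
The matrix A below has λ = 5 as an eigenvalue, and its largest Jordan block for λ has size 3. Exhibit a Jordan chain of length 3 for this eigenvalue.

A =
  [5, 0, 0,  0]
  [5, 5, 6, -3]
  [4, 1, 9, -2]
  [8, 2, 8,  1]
A Jordan chain for λ = 5 of length 3:
v_1 = (0, 0, 5, 10)ᵀ
v_2 = (0, 5, 4, 8)ᵀ
v_3 = (1, 0, 0, 0)ᵀ

Let N = A − (5)·I. We want v_3 with N^3 v_3 = 0 but N^2 v_3 ≠ 0; then v_{j-1} := N · v_j for j = 3, …, 2.

Pick v_3 = (1, 0, 0, 0)ᵀ.
Then v_2 = N · v_3 = (0, 5, 4, 8)ᵀ.
Then v_1 = N · v_2 = (0, 0, 5, 10)ᵀ.

Sanity check: (A − (5)·I) v_1 = (0, 0, 0, 0)ᵀ = 0. ✓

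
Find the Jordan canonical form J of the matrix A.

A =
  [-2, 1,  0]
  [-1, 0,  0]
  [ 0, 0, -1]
J_2(-1) ⊕ J_1(-1)

The characteristic polynomial is
  det(x·I − A) = x^3 + 3*x^2 + 3*x + 1 = (x + 1)^3

Eigenvalues and multiplicities (the geometric multiplicity of λ is n − rank(A − λI), which equals the number of Jordan blocks for λ):
  λ = -1: algebraic multiplicity = 3, geometric multiplicity = 2

Determining the block sizes for each eigenvalue:
  λ = -1: 2 blocks summing to 3 forces exactly one block of size 2 and the rest size 1 → block sizes [2, 1]

Assembling the blocks gives a Jordan form
J =
  [-1,  1,  0]
  [ 0, -1,  0]
  [ 0,  0, -1]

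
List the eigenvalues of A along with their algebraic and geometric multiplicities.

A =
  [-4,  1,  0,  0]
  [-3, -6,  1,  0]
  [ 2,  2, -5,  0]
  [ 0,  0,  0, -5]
λ = -5: alg = 4, geom = 2

Step 1 — factor the characteristic polynomial to read off the algebraic multiplicities:
  χ_A(x) = (x + 5)^4

Step 2 — compute geometric multiplicities via the rank-nullity identity g(λ) = n − rank(A − λI):
  rank(A − (-5)·I) = 2, so dim ker(A − (-5)·I) = n − 2 = 2

Summary:
  λ = -5: algebraic multiplicity = 4, geometric multiplicity = 2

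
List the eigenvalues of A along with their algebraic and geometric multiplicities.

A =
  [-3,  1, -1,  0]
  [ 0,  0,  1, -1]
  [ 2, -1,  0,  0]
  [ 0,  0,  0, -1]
λ = -1: alg = 4, geom = 2

Step 1 — factor the characteristic polynomial to read off the algebraic multiplicities:
  χ_A(x) = (x + 1)^4

Step 2 — compute geometric multiplicities via the rank-nullity identity g(λ) = n − rank(A − λI):
  rank(A − (-1)·I) = 2, so dim ker(A − (-1)·I) = n − 2 = 2

Summary:
  λ = -1: algebraic multiplicity = 4, geometric multiplicity = 2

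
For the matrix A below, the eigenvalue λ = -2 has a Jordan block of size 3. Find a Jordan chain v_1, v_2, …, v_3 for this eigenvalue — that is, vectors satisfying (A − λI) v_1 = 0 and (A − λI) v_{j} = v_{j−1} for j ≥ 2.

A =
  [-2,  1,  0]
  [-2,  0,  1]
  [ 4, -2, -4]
A Jordan chain for λ = -2 of length 3:
v_1 = (-2, 0, -4)ᵀ
v_2 = (0, -2, 4)ᵀ
v_3 = (1, 0, 0)ᵀ

Let N = A − (-2)·I. We want v_3 with N^3 v_3 = 0 but N^2 v_3 ≠ 0; then v_{j-1} := N · v_j for j = 3, …, 2.

Pick v_3 = (1, 0, 0)ᵀ.
Then v_2 = N · v_3 = (0, -2, 4)ᵀ.
Then v_1 = N · v_2 = (-2, 0, -4)ᵀ.

Sanity check: (A − (-2)·I) v_1 = (0, 0, 0)ᵀ = 0. ✓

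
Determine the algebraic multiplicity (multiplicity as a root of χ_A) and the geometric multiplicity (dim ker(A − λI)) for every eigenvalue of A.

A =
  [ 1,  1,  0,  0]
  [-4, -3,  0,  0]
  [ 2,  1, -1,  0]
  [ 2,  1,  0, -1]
λ = -1: alg = 4, geom = 3

Step 1 — factor the characteristic polynomial to read off the algebraic multiplicities:
  χ_A(x) = (x + 1)^4

Step 2 — compute geometric multiplicities via the rank-nullity identity g(λ) = n − rank(A − λI):
  rank(A − (-1)·I) = 1, so dim ker(A − (-1)·I) = n − 1 = 3

Summary:
  λ = -1: algebraic multiplicity = 4, geometric multiplicity = 3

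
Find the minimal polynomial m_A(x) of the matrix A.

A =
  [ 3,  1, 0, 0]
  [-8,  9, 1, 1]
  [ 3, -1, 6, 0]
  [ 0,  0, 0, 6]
x^3 - 18*x^2 + 108*x - 216

The characteristic polynomial is χ_A(x) = (x - 6)^4, so the eigenvalues are known. The minimal polynomial is
  m_A(x) = Π_λ (x − λ)^{k_λ}
where k_λ is the size of the *largest* Jordan block for λ (equivalently, the smallest k with (A − λI)^k v = 0 for every generalised eigenvector v of λ).

  λ = 6: largest Jordan block has size 3, contributing (x − 6)^3

So m_A(x) = (x - 6)^3 = x^3 - 18*x^2 + 108*x - 216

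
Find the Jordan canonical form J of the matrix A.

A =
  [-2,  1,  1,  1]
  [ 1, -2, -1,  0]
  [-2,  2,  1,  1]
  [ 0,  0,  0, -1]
J_2(-1) ⊕ J_2(-1)

The characteristic polynomial is
  det(x·I − A) = x^4 + 4*x^3 + 6*x^2 + 4*x + 1 = (x + 1)^4

Eigenvalues and multiplicities (the geometric multiplicity of λ is n − rank(A − λI), which equals the number of Jordan blocks for λ):
  λ = -1: algebraic multiplicity = 4, geometric multiplicity = 2

Determining the block sizes for each eigenvalue:
  λ = -1: with am = 4 and gm = 2, the partition is not yet determined (e.g. several partitions of 4 into 2 parts exist). Let N = A − (-1)·I. Computing rank(N^1) = 2, rank(N^2) = 0; the number of blocks of size ≥ j is rank(N^{j−1}) − rank(N^j), giving [2, 2]. So we have 2 block(s) of size 2 → block sizes [2, 2]

Assembling the blocks gives a Jordan form
J =
  [-1,  1,  0,  0]
  [ 0, -1,  0,  0]
  [ 0,  0, -1,  1]
  [ 0,  0,  0, -1]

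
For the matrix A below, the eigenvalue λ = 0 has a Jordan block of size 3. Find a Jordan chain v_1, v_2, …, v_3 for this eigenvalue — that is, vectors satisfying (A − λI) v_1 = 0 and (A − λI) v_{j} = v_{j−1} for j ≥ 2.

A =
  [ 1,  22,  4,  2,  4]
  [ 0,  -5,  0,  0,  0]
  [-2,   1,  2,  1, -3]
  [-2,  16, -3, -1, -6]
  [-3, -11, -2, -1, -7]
A Jordan chain for λ = 0 of length 3:
v_1 = (-2, 0, -1, 1, 1)ᵀ
v_2 = (4, 0, 2, -3, -2)ᵀ
v_3 = (0, 0, 1, 0, 0)ᵀ

Let N = A − (0)·I. We want v_3 with N^3 v_3 = 0 but N^2 v_3 ≠ 0; then v_{j-1} := N · v_j for j = 3, …, 2.

Pick v_3 = (0, 0, 1, 0, 0)ᵀ.
Then v_2 = N · v_3 = (4, 0, 2, -3, -2)ᵀ.
Then v_1 = N · v_2 = (-2, 0, -1, 1, 1)ᵀ.

Sanity check: (A − (0)·I) v_1 = (0, 0, 0, 0, 0)ᵀ = 0. ✓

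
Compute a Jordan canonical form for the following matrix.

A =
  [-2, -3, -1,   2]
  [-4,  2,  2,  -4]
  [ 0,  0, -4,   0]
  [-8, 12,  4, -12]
J_2(-4) ⊕ J_1(-4) ⊕ J_1(-4)

The characteristic polynomial is
  det(x·I − A) = x^4 + 16*x^3 + 96*x^2 + 256*x + 256 = (x + 4)^4

Eigenvalues and multiplicities (the geometric multiplicity of λ is n − rank(A − λI), which equals the number of Jordan blocks for λ):
  λ = -4: algebraic multiplicity = 4, geometric multiplicity = 3

Determining the block sizes for each eigenvalue:
  λ = -4: 3 blocks summing to 4 forces exactly one block of size 2 and the rest size 1 → block sizes [2, 1, 1]

Assembling the blocks gives a Jordan form
J =
  [-4,  1,  0,  0]
  [ 0, -4,  0,  0]
  [ 0,  0, -4,  0]
  [ 0,  0,  0, -4]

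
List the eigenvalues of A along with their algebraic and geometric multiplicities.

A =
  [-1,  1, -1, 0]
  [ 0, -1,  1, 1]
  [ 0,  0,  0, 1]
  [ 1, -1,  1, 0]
λ = -1: alg = 2, geom = 1; λ = 0: alg = 2, geom = 1

Step 1 — factor the characteristic polynomial to read off the algebraic multiplicities:
  χ_A(x) = x^2*(x + 1)^2

Step 2 — compute geometric multiplicities via the rank-nullity identity g(λ) = n − rank(A − λI):
  rank(A − (-1)·I) = 3, so dim ker(A − (-1)·I) = n − 3 = 1
  rank(A − (0)·I) = 3, so dim ker(A − (0)·I) = n − 3 = 1

Summary:
  λ = -1: algebraic multiplicity = 2, geometric multiplicity = 1
  λ = 0: algebraic multiplicity = 2, geometric multiplicity = 1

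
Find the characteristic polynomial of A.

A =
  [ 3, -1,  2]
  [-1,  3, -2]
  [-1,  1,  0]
x^3 - 6*x^2 + 12*x - 8

Expanding det(x·I − A) (e.g. by cofactor expansion or by noting that A is similar to its Jordan form J, which has the same characteristic polynomial as A) gives
  χ_A(x) = x^3 - 6*x^2 + 12*x - 8
which factors as (x - 2)^3. The eigenvalues (with algebraic multiplicities) are λ = 2 with multiplicity 3.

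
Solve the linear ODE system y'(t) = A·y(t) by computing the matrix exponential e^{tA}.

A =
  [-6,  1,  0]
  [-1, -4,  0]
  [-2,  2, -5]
e^{tA} =
  [-t*exp(-5*t) + exp(-5*t), t*exp(-5*t), 0]
  [-t*exp(-5*t), t*exp(-5*t) + exp(-5*t), 0]
  [-2*t*exp(-5*t), 2*t*exp(-5*t), exp(-5*t)]

Strategy: write A = P · J · P⁻¹ where J is a Jordan canonical form, so e^{tA} = P · e^{tJ} · P⁻¹, and e^{tJ} can be computed block-by-block.

A has Jordan form
J =
  [-5,  1,  0]
  [ 0, -5,  0]
  [ 0,  0, -5]
(up to reordering of blocks).

Per-block formulas:
  For a 1×1 block at λ = -5: exp(t · [-5]) = [e^(-5t)].
  For a 2×2 Jordan block J_2(-5): exp(t · J_2(-5)) = e^(-5t)·(I + t·N), where N is the 2×2 nilpotent shift.

After assembling e^{tJ} and conjugating by P, we get:

e^{tA} =
  [-t*exp(-5*t) + exp(-5*t), t*exp(-5*t), 0]
  [-t*exp(-5*t), t*exp(-5*t) + exp(-5*t), 0]
  [-2*t*exp(-5*t), 2*t*exp(-5*t), exp(-5*t)]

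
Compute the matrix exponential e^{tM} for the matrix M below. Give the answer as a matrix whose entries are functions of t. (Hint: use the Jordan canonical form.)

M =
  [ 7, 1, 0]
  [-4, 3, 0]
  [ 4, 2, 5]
e^{tM} =
  [2*t*exp(5*t) + exp(5*t), t*exp(5*t), 0]
  [-4*t*exp(5*t), -2*t*exp(5*t) + exp(5*t), 0]
  [4*t*exp(5*t), 2*t*exp(5*t), exp(5*t)]

Strategy: write M = P · J · P⁻¹ where J is a Jordan canonical form, so e^{tM} = P · e^{tJ} · P⁻¹, and e^{tJ} can be computed block-by-block.

M has Jordan form
J =
  [5, 1, 0]
  [0, 5, 0]
  [0, 0, 5]
(up to reordering of blocks).

Per-block formulas:
  For a 1×1 block at λ = 5: exp(t · [5]) = [e^(5t)].
  For a 2×2 Jordan block J_2(5): exp(t · J_2(5)) = e^(5t)·(I + t·N), where N is the 2×2 nilpotent shift.

After assembling e^{tJ} and conjugating by P, we get:

e^{tM} =
  [2*t*exp(5*t) + exp(5*t), t*exp(5*t), 0]
  [-4*t*exp(5*t), -2*t*exp(5*t) + exp(5*t), 0]
  [4*t*exp(5*t), 2*t*exp(5*t), exp(5*t)]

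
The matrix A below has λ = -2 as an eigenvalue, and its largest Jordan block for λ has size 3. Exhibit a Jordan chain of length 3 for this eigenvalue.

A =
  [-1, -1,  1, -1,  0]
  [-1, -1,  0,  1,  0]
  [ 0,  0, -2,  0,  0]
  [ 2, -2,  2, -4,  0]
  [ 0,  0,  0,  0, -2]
A Jordan chain for λ = -2 of length 3:
v_1 = (-1, 1, 0, -2, 0)ᵀ
v_2 = (1, 0, 0, 2, 0)ᵀ
v_3 = (0, 0, 1, 0, 0)ᵀ

Let N = A − (-2)·I. We want v_3 with N^3 v_3 = 0 but N^2 v_3 ≠ 0; then v_{j-1} := N · v_j for j = 3, …, 2.

Pick v_3 = (0, 0, 1, 0, 0)ᵀ.
Then v_2 = N · v_3 = (1, 0, 0, 2, 0)ᵀ.
Then v_1 = N · v_2 = (-1, 1, 0, -2, 0)ᵀ.

Sanity check: (A − (-2)·I) v_1 = (0, 0, 0, 0, 0)ᵀ = 0. ✓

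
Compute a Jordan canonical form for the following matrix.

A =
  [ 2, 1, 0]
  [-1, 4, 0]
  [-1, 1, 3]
J_2(3) ⊕ J_1(3)

The characteristic polynomial is
  det(x·I − A) = x^3 - 9*x^2 + 27*x - 27 = (x - 3)^3

Eigenvalues and multiplicities (the geometric multiplicity of λ is n − rank(A − λI), which equals the number of Jordan blocks for λ):
  λ = 3: algebraic multiplicity = 3, geometric multiplicity = 2

Determining the block sizes for each eigenvalue:
  λ = 3: 2 blocks summing to 3 forces exactly one block of size 2 and the rest size 1 → block sizes [2, 1]

Assembling the blocks gives a Jordan form
J =
  [3, 1, 0]
  [0, 3, 0]
  [0, 0, 3]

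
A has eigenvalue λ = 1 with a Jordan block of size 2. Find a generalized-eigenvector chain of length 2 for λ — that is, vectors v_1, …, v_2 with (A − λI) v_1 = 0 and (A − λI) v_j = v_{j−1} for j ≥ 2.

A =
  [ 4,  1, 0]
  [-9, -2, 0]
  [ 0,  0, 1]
A Jordan chain for λ = 1 of length 2:
v_1 = (3, -9, 0)ᵀ
v_2 = (1, 0, 0)ᵀ

Let N = A − (1)·I. We want v_2 with N^2 v_2 = 0 but N^1 v_2 ≠ 0; then v_{j-1} := N · v_j for j = 2, …, 2.

Pick v_2 = (1, 0, 0)ᵀ.
Then v_1 = N · v_2 = (3, -9, 0)ᵀ.

Sanity check: (A − (1)·I) v_1 = (0, 0, 0)ᵀ = 0. ✓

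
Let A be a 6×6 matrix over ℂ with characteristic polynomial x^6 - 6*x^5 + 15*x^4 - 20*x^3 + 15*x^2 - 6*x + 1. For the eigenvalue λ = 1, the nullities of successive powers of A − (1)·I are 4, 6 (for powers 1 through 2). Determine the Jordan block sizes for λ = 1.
Block sizes for λ = 1: [2, 2, 1, 1]

From the dimensions of kernels of powers, the number of Jordan blocks of size at least j is d_j − d_{j−1} where d_j = dim ker(N^j) (with d_0 = 0). Computing the differences gives [4, 2].
The number of blocks of size exactly k is (#blocks of size ≥ k) − (#blocks of size ≥ k + 1), so the partition is: 2 block(s) of size 1, 2 block(s) of size 2.
In nonincreasing order the block sizes are [2, 2, 1, 1].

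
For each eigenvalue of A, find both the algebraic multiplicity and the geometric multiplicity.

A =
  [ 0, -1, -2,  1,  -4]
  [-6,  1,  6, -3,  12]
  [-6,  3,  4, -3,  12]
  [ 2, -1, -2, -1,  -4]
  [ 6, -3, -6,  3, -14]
λ = -2: alg = 5, geom = 4

Step 1 — factor the characteristic polynomial to read off the algebraic multiplicities:
  χ_A(x) = (x + 2)^5

Step 2 — compute geometric multiplicities via the rank-nullity identity g(λ) = n − rank(A − λI):
  rank(A − (-2)·I) = 1, so dim ker(A − (-2)·I) = n − 1 = 4

Summary:
  λ = -2: algebraic multiplicity = 5, geometric multiplicity = 4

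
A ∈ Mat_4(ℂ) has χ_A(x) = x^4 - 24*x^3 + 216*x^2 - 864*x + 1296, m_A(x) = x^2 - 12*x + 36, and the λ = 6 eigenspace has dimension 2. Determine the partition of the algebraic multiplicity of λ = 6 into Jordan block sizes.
Block sizes for λ = 6: [2, 2]

Step 1 — from the characteristic polynomial, algebraic multiplicity of λ = 6 is 4. From dim ker(A − (6)·I) = 2, there are exactly 2 Jordan blocks for λ = 6.
Step 2 — from the minimal polynomial, the factor (x − 6)^2 tells us the largest block for λ = 6 has size 2.
Step 3 — with total size 4, 2 blocks, and largest block 2, the block sizes (in nonincreasing order) are [2, 2].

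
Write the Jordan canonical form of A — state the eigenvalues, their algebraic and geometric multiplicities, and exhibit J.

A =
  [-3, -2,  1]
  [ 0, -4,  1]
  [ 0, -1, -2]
J_3(-3)

The characteristic polynomial is
  det(x·I − A) = x^3 + 9*x^2 + 27*x + 27 = (x + 3)^3

Eigenvalues and multiplicities (the geometric multiplicity of λ is n − rank(A − λI), which equals the number of Jordan blocks for λ):
  λ = -3: algebraic multiplicity = 3, geometric multiplicity = 1

Determining the block sizes for each eigenvalue:
  λ = -3: one block (gm = 1), so the single block has size am = 3 → block sizes [3]

Assembling the blocks gives a Jordan form
J =
  [-3,  1,  0]
  [ 0, -3,  1]
  [ 0,  0, -3]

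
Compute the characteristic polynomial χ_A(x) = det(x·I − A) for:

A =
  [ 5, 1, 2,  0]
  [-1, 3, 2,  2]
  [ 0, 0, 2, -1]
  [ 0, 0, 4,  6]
x^4 - 16*x^3 + 96*x^2 - 256*x + 256

Expanding det(x·I − A) (e.g. by cofactor expansion or by noting that A is similar to its Jordan form J, which has the same characteristic polynomial as A) gives
  χ_A(x) = x^4 - 16*x^3 + 96*x^2 - 256*x + 256
which factors as (x - 4)^4. The eigenvalues (with algebraic multiplicities) are λ = 4 with multiplicity 4.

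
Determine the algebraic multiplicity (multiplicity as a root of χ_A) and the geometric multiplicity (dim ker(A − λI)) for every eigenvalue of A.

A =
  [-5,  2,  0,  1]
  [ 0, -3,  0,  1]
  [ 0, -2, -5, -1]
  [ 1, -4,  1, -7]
λ = -5: alg = 4, geom = 2

Step 1 — factor the characteristic polynomial to read off the algebraic multiplicities:
  χ_A(x) = (x + 5)^4

Step 2 — compute geometric multiplicities via the rank-nullity identity g(λ) = n − rank(A − λI):
  rank(A − (-5)·I) = 2, so dim ker(A − (-5)·I) = n − 2 = 2

Summary:
  λ = -5: algebraic multiplicity = 4, geometric multiplicity = 2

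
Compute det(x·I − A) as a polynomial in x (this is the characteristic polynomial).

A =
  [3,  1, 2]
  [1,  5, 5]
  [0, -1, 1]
x^3 - 9*x^2 + 27*x - 27

Expanding det(x·I − A) (e.g. by cofactor expansion or by noting that A is similar to its Jordan form J, which has the same characteristic polynomial as A) gives
  χ_A(x) = x^3 - 9*x^2 + 27*x - 27
which factors as (x - 3)^3. The eigenvalues (with algebraic multiplicities) are λ = 3 with multiplicity 3.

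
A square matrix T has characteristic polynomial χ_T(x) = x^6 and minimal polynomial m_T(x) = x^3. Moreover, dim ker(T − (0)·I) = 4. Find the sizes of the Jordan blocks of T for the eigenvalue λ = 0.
Block sizes for λ = 0: [3, 1, 1, 1]

Step 1 — from the characteristic polynomial, algebraic multiplicity of λ = 0 is 6. From dim ker(T − (0)·I) = 4, there are exactly 4 Jordan blocks for λ = 0.
Step 2 — from the minimal polynomial, the factor (x − 0)^3 tells us the largest block for λ = 0 has size 3.
Step 3 — with total size 6, 4 blocks, and largest block 3, the block sizes (in nonincreasing order) are [3, 1, 1, 1].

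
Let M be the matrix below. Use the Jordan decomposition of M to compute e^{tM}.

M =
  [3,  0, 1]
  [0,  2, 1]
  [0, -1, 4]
e^{tM} =
  [exp(3*t), -t^2*exp(3*t)/2, t^2*exp(3*t)/2 + t*exp(3*t)]
  [0, -t*exp(3*t) + exp(3*t), t*exp(3*t)]
  [0, -t*exp(3*t), t*exp(3*t) + exp(3*t)]

Strategy: write M = P · J · P⁻¹ where J is a Jordan canonical form, so e^{tM} = P · e^{tJ} · P⁻¹, and e^{tJ} can be computed block-by-block.

M has Jordan form
J =
  [3, 1, 0]
  [0, 3, 1]
  [0, 0, 3]
(up to reordering of blocks).

Per-block formulas:
  For a 3×3 Jordan block J_3(3): exp(t · J_3(3)) = e^(3t)·(I + t·N + (t^2/2)·N^2), where N is the 3×3 nilpotent shift.

After assembling e^{tJ} and conjugating by P, we get:

e^{tM} =
  [exp(3*t), -t^2*exp(3*t)/2, t^2*exp(3*t)/2 + t*exp(3*t)]
  [0, -t*exp(3*t) + exp(3*t), t*exp(3*t)]
  [0, -t*exp(3*t), t*exp(3*t) + exp(3*t)]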